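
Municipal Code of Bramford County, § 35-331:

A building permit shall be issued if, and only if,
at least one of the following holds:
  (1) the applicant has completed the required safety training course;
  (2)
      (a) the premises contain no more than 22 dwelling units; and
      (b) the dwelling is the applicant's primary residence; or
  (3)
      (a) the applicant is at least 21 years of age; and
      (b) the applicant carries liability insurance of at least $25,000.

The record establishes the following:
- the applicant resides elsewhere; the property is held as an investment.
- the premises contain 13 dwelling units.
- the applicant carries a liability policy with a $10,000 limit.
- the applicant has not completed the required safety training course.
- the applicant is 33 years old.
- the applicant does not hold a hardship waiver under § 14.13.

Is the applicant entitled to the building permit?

(1) safety training — not satisfied.
(a) ≤ 22 units — met.
(b) primary residence — not met.
So (2) is not satisfied (T AND F).
(a) age ≥ 21 — met.
(b) insurance ≥ $25,000 — not met.
So (3) is not satisfied (T AND F).
Overall = F OR F OR F = false.

No — denied.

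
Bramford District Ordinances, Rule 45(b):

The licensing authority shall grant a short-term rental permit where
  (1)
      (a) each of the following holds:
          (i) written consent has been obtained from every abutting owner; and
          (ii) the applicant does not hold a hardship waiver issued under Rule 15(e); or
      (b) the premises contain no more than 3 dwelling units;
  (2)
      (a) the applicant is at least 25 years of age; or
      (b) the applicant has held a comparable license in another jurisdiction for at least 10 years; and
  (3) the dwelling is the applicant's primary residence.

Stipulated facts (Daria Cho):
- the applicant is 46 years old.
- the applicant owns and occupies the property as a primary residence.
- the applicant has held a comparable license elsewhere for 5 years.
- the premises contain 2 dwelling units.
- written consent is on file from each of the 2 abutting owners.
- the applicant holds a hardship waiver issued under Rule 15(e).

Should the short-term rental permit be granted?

(i) all abutters consent — holds.
(ii) not (hardship waiver) — not met.
So (a) is not satisfied (T AND F).
(b) ≤ 3 units — satisfied.
(1): F OR T → true.
(a) age ≥ 25 — holds.
(b) prior license ≥ 10 yr — fails.
(2) = T OR F = true.
(3) primary residence — met.
Overall = T AND T AND T = true.

Yes — granted.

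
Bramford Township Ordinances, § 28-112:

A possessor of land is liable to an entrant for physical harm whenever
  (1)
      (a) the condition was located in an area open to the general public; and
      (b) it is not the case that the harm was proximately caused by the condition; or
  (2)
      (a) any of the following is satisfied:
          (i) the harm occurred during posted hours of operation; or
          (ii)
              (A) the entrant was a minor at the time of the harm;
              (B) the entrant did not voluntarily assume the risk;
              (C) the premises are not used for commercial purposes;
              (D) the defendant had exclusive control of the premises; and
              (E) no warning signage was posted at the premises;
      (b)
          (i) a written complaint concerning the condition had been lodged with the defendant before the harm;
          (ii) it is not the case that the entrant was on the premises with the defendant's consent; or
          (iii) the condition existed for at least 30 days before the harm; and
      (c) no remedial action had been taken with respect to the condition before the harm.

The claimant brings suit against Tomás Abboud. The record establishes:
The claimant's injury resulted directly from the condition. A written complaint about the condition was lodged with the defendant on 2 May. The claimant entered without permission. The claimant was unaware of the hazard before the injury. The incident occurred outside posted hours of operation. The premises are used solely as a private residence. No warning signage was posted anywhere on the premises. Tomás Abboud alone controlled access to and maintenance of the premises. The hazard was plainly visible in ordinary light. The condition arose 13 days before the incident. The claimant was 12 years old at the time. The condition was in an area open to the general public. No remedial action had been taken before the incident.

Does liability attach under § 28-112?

(a) public area — met.
(b) not (proximate cause) — not satisfied.
(1) = T AND F = false.
(i) during posted hours — not satisfied.
(A) entrant a minor — satisfied.
(B) no assumed risk — met.
(C) not (commercial use) — holds.
(D) exclusive control — holds.
(E) no signage posted — satisfied.
So (ii) is satisfied (T AND T AND T AND T AND T).
(a): F OR T → true.
(i) complaint lodged — satisfied.
(ii) not (consent to enter) — satisfied.
(iii) condition ≥30 days old — not met.
So (b) is satisfied (T OR T OR F).
(c) no remedial action — satisfied.
(2) = T AND T AND T = true.
Overall = F OR T = true.

Yes — liable.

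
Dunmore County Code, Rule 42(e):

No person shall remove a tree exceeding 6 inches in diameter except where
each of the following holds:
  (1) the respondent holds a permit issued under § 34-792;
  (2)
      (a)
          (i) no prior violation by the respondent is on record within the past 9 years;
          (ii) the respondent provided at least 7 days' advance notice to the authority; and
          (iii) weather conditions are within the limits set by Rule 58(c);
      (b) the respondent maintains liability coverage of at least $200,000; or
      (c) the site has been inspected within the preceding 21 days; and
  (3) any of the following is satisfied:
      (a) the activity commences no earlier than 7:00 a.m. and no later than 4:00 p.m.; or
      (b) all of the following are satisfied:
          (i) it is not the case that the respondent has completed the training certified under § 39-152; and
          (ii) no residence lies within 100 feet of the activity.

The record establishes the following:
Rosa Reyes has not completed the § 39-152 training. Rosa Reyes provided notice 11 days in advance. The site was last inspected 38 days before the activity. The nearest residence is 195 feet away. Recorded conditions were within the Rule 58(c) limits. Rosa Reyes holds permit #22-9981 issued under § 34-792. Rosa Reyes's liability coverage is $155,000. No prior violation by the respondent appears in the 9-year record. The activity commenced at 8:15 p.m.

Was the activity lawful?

(1) holds permit — satisfied.
(i) no prior violation — satisfied.
(ii) ≥7 days' notice — satisfied.
(iii) weather ok — holds.
(a): T AND T AND T → true.
(b) coverage ≥ $200,000 — fails.
(c) site inspected — not satisfied.
So (2) is satisfied (T OR F OR F).
(a) start within hours — fails.
(i) not (training certified) — met.
(ii) no residence in 100 ft — met.
(b) = T AND T = true.
(3): F OR T → true.
Overall = T AND T AND T = true.

Yes — lawful.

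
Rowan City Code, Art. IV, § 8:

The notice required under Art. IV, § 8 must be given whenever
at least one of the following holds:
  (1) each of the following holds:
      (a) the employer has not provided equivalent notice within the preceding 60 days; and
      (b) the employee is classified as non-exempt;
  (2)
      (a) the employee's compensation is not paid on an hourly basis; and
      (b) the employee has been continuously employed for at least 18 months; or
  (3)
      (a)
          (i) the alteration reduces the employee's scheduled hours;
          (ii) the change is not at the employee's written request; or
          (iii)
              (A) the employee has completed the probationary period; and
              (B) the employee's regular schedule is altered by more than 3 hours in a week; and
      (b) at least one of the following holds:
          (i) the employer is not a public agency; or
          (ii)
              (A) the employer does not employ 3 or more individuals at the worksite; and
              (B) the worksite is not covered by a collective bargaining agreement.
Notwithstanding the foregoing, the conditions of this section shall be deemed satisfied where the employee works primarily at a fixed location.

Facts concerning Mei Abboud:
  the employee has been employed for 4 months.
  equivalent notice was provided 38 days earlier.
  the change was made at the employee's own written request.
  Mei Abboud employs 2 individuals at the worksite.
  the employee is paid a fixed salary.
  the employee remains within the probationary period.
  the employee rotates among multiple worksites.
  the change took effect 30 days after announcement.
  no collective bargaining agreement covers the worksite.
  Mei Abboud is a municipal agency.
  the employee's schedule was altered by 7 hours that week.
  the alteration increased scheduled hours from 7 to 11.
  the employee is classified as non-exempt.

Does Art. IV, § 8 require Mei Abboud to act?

(a) no recent notice — not met.
(b) non-exempt — holds.
(1) = F AND T = false.
(a) not (hourly-paid) — met.
(b) tenure ≥ 18 mo. — not satisfied.
(2) = T AND F = false.
(i) hours reduced — not satisfied.
(ii) not employee-requested — not satisfied.
(A) past probation — not satisfied.
(B) schedule shift > 3h — satisfied.
So (iii) is not satisfied (F AND T).
(a): F OR F OR F → false.
(i) not (public agency) — not met.
(A) not (≥ 3 at site) — holds.
(B) no CBA — met.
(ii) = T AND T = true.
(b) = F OR T = true.
(3) = F AND T = false.
Overall = F OR F OR F = false.
Exception (fixed location) — not satisfied.
Result: main false OR exception false → false.

No — not required.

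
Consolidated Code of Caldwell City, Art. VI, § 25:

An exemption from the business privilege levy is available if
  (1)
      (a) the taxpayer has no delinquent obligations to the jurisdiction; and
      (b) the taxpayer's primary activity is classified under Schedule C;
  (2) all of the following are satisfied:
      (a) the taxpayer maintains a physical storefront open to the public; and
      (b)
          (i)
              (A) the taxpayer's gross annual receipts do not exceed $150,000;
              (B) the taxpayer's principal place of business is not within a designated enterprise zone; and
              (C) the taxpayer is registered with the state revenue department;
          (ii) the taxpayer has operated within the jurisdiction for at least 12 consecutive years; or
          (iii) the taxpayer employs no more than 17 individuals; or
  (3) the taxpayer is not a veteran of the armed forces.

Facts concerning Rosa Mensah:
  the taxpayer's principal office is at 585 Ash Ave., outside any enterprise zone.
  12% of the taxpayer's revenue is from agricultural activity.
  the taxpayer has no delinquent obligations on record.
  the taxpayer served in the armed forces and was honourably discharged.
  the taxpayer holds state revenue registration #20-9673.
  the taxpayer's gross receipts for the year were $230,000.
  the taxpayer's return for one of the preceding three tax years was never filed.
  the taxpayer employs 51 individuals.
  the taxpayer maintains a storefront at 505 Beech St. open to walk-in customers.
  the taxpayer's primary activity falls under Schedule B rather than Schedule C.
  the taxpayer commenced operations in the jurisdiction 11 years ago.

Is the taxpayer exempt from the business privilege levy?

(a) no delinquency — satisfied.
(b) Schedule C activity — fails.
(1): T AND F → false.
(a) has storefront — met.
(A) receipts ≤ $150,000 — not satisfied.
(B) not (in enterprise zone) — met.
(C) state-registered — satisfied.
(i): F AND T AND T → false.
(ii) ≥ 12 yrs in jurisdiction — not met.
(iii) ≤ 17 employees — not met.
(b): F OR F OR F → false.
(2) = T AND F = false.
(3) not (veteran) — not satisfied.
So Overall is not satisfied (F OR F OR F).

No — not exempt.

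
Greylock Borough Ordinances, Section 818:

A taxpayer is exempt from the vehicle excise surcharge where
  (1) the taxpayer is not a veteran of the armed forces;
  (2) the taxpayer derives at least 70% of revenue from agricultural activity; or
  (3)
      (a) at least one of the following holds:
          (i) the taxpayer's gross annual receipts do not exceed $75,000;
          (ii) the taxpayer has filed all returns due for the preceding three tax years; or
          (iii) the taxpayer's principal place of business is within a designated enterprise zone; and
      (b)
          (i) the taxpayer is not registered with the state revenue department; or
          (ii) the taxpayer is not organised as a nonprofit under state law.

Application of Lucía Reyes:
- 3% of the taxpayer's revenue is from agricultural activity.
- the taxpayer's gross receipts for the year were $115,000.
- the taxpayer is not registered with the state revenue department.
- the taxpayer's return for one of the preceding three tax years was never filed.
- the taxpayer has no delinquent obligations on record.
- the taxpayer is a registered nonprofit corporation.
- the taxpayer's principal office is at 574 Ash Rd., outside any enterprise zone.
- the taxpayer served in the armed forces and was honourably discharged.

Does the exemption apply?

(1) not (veteran) — not satisfied.
(2) ≥70% agricultural — not met.
(i) receipts ≤ $75,000 — not met.
(ii) returns current — not met.
(iii) in enterprise zone — not satisfied.
So (a) is not satisfied (F OR F OR F).
(i) not (state-registered) — satisfied.
(ii) not (nonprofit) — fails.
(b) = T OR F = true.
(3) = F AND T = false.
Overall: F OR F OR F → false.

No — not exempt.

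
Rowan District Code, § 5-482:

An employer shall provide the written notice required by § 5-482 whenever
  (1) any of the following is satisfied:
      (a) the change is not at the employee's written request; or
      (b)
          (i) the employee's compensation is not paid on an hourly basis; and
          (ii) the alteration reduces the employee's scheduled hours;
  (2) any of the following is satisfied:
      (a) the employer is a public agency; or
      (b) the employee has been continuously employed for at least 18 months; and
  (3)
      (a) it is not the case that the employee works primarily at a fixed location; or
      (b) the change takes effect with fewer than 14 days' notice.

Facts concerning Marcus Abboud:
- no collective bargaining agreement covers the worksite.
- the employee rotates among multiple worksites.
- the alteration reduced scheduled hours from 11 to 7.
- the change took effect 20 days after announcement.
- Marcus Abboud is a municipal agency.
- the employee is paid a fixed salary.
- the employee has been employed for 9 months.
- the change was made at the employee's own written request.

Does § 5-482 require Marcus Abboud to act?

Yes — required.

(a) not employee-requested — not satisfied.
(i) not (hourly-paid) — satisfied.
(ii) hours reduced — met.
(b) = T AND T = true.
So (1) is satisfied (F OR T).
(a) public agency — satisfied.
(b) tenure ≥ 18 mo. — not satisfied.
(2) = T OR F = true.
(a) not (fixed location) — met.
(b) < 14 days' notice — not satisfied.
(3) = T OR F = true.
So Overall is satisfied (T AND T AND T).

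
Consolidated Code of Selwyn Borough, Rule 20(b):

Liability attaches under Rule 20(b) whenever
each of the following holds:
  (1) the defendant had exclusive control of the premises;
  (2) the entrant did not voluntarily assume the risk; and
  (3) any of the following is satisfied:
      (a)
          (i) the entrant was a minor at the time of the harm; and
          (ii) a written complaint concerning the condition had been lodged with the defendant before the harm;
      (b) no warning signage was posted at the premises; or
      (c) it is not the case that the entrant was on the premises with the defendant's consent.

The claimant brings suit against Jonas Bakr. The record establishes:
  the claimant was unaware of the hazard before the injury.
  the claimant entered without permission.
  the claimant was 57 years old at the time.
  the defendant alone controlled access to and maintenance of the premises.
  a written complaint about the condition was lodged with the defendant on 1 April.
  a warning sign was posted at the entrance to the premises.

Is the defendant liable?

Yes — liable.

(1) exclusive control — satisfied.
(2) no assumed risk — satisfied.
(i) entrant a minor — fails.
(ii) complaint lodged — met.
So (a) is not satisfied (F AND T).
(b) no signage posted — not met.
(c) not (consent to enter) — satisfied.
So (3) is satisfied (F OR F OR T).
So Overall is satisfied (T AND T AND T).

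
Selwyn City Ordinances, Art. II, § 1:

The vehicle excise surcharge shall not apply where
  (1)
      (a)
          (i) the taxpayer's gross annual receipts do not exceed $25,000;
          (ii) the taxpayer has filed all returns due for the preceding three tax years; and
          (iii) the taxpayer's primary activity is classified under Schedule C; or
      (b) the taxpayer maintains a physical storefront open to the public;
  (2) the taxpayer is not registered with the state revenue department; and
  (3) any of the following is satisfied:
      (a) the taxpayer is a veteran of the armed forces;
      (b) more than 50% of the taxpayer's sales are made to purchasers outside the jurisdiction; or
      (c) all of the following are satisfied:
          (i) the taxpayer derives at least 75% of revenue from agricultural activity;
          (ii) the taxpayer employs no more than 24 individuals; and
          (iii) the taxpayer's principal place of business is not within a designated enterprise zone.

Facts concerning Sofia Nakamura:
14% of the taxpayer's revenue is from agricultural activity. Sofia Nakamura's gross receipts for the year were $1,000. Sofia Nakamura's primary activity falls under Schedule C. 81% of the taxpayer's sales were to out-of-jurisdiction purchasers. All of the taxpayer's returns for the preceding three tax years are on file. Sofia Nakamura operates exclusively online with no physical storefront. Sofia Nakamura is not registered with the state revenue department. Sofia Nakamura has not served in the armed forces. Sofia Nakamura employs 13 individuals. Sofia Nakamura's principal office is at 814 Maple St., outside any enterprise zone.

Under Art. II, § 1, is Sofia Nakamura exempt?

Yes — exempt.

(i) receipts ≤ $25,000 — met.
(ii) returns current — satisfied.
(iii) Schedule C activity — met.
(a): T AND T AND T → true.
(b) has storefront — not satisfied.
(1): T OR F → true.
(2) not (state-registered) — met.
(a) veteran — not satisfied.
(b) >50% out-of-jur. sales — holds.
(i) ≥75% agricultural — not met.
(ii) ≤ 24 employees — holds.
(iii) not (in enterprise zone) — holds.
(c) = F AND T AND T = false.
(3) = F OR T OR F = true.
So Overall is satisfied (T AND T AND T).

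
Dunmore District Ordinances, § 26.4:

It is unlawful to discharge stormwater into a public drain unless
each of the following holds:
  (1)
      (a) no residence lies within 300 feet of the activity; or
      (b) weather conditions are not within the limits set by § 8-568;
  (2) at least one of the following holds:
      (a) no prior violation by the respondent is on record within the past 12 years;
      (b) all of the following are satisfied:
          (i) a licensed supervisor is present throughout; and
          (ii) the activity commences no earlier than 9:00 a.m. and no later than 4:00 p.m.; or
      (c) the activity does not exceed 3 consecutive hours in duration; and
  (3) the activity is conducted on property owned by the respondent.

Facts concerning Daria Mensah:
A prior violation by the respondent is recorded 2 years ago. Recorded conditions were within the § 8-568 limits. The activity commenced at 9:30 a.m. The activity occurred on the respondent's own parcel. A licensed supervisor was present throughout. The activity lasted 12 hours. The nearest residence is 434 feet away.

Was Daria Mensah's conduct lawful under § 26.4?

(a) no residence in 300 ft — satisfied.
(b) not (weather ok) — fails.
So (1) is satisfied (T OR F).
(a) no prior violation — fails.
(i) supervisor present — satisfied.
(ii) start within hours — met.
(b) = T AND T = true.
(c) ≤ 3 hrs duration — not satisfied.
(2) = F OR T OR F = true.
(3) own property — met.
Overall: T AND T AND T → true.

Yes — lawful.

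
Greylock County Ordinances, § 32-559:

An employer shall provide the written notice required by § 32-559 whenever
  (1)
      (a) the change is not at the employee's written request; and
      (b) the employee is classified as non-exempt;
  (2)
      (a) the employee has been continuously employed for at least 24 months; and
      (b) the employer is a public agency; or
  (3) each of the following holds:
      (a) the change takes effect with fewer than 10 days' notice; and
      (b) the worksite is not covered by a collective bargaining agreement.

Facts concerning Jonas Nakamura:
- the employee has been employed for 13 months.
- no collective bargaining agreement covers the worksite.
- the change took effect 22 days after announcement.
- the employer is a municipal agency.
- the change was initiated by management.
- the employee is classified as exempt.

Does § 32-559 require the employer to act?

(a) not employee-requested — holds.
(b) non-exempt — not met.
(1) = T AND F = false.
(a) tenure ≥ 24 mo. — not met.
(b) public agency — holds.
(2) = F AND T = false.
(a) < 10 days' notice — not satisfied.
(b) no CBA — satisfied.
So (3) is not satisfied (F AND T).
Overall: F OR F OR F → false.

No — not required.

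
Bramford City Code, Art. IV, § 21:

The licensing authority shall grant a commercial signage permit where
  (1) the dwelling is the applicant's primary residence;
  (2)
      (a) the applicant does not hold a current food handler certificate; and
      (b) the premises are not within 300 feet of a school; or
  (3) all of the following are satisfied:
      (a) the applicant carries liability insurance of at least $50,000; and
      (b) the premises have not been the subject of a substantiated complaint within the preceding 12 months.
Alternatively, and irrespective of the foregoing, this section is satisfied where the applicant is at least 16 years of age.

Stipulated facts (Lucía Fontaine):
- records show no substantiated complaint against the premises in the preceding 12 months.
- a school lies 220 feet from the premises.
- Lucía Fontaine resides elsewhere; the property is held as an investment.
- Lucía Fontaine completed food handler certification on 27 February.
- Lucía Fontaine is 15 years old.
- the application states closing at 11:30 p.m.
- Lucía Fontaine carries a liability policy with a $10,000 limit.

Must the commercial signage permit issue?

(1) primary residence — not met.
(a) not (food handler cert.) — not satisfied.
(b) ≥300 ft from school — fails.
(2): F AND F → false.
(a) insurance ≥ $50,000 — not met.
(b) no complaint in 12 mo. — met.
So (3) is not satisfied (F AND T).
Overall: F OR F OR F → false.
Exception (age ≥ 16) — not satisfied.
Result: main false OR exception false → false.

No — denied.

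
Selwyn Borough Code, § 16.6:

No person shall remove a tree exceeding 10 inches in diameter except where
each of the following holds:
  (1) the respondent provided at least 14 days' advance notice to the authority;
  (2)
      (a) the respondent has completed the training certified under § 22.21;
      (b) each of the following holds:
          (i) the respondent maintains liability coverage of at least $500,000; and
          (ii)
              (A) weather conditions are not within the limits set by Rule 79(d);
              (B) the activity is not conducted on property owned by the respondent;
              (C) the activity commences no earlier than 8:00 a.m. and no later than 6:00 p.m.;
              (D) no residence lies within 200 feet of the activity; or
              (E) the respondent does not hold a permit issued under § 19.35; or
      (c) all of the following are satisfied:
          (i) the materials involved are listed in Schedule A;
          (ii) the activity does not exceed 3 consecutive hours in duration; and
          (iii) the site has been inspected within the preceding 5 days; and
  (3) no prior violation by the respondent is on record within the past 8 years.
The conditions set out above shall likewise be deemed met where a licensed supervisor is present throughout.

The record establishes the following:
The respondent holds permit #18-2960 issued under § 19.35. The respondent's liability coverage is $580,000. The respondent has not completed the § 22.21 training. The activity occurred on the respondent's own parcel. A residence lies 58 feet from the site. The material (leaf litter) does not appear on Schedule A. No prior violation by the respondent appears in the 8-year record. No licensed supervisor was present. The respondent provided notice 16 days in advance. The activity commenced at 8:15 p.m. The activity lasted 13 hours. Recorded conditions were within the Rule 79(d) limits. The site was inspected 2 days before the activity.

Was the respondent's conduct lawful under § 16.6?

No — unlawful.

(1) ≥14 days' notice — satisfied.
(a) training certified — not satisfied.
(i) coverage ≥ $500,000 — met.
(A) not (weather ok) — not satisfied.
(B) not (own property) — not satisfied.
(C) start within hours — not satisfied.
(D) no residence in 200 ft — not satisfied.
(E) not (holds permit) — not met.
So (ii) is not satisfied (F OR F OR F OR F OR F).
So (b) is not satisfied (T AND F).
(i) Schedule A material — not satisfied.
(ii) ≤ 3 hrs duration — not met.
(iii) site inspected — met.
(c): F AND F AND T → false.
(2): F OR F OR F → false.
(3) no prior violation — satisfied.
Overall = T AND F AND T = false.
Exception (supervisor present) — not satisfied.
Result: main false OR exception false → false.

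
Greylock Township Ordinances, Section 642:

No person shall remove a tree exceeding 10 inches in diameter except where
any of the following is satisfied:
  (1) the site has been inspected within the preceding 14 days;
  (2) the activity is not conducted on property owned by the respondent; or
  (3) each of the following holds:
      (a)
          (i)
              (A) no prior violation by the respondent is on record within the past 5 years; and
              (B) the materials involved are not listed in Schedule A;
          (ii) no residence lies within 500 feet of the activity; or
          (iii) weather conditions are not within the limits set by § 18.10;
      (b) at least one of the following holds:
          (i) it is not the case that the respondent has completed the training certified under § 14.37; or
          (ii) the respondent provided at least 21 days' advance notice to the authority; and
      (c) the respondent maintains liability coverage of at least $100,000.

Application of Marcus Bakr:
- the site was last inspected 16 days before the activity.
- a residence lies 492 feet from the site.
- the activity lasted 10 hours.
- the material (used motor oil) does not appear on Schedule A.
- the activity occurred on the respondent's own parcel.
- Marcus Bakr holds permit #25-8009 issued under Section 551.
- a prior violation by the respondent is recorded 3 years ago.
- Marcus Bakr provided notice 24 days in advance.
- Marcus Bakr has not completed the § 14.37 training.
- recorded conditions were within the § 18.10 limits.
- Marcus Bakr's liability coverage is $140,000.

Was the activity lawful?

(1) site inspected — not met.
(2) not (own property) — fails.
(A) no prior violation — fails.
(B) not (Schedule A material) — met.
(i) = F AND T = false.
(ii) no residence in 500 ft — not met.
(iii) not (weather ok) — fails.
(a): F OR F OR F → false.
(i) not (training certified) — satisfied.
(ii) ≥21 days' notice — satisfied.
(b) = T OR T = true.
(c) coverage ≥ $100,000 — met.
(3) = F AND T AND T = false.
So Overall is not satisfied (F OR F OR F).

No — unlawful.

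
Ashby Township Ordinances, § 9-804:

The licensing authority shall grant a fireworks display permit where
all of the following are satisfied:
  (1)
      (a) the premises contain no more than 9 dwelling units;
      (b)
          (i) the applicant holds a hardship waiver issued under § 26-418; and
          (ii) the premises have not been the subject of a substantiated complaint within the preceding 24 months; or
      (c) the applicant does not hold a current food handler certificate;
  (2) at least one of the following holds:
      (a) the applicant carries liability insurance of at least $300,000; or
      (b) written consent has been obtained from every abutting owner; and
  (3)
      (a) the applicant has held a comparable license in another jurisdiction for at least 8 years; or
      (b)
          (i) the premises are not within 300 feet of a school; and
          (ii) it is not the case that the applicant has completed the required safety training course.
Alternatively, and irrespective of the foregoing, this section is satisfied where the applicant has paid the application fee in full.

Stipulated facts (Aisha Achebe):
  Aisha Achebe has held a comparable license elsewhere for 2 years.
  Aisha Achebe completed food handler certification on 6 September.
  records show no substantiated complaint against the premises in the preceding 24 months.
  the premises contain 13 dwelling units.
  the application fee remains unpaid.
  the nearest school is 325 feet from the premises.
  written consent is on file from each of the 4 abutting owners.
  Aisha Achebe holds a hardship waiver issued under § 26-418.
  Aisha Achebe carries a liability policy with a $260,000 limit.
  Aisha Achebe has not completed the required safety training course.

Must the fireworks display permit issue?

(a) ≤ 9 units — not satisfied.
(i) hardship waiver — holds.
(ii) no complaint in 24 mo. — holds.
(b) = T AND T = true.
(c) not (food handler cert.) — fails.
(1): F OR T OR F → true.
(a) insurance ≥ $300,000 — fails.
(b) all abutters consent — met.
So (2) is satisfied (F OR T).
(a) prior license ≥ 8 yr — fails.
(i) ≥300 ft from school — met.
(ii) not (safety training) — holds.
(b): T AND T → true.
So (3) is satisfied (F OR T).
Overall = T AND T AND T = true.
Exception (fee paid) — not satisfied.
Result: main true OR exception false → true.

Yes — granted.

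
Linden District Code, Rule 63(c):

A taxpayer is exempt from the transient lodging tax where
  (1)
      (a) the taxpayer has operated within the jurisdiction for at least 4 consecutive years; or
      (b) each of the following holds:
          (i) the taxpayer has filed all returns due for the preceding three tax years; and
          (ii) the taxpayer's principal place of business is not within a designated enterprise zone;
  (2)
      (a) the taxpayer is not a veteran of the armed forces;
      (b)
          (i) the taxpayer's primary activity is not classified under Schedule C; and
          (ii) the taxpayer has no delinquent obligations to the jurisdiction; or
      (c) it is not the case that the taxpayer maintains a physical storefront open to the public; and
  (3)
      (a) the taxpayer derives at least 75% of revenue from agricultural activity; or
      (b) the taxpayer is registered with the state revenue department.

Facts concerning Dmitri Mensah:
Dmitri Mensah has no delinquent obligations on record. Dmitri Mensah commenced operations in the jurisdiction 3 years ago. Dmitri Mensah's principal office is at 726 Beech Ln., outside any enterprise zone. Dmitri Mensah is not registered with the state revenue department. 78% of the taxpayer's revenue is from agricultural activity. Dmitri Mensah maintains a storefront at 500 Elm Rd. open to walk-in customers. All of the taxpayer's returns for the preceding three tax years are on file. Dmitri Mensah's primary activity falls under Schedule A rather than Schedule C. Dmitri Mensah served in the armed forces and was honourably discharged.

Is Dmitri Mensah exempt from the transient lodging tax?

Yes — exempt.

(a) ≥ 4 yrs in jurisdiction — not satisfied.
(i) returns current — holds.
(ii) not (in enterprise zone) — satisfied.
(b): T AND T → true.
So (1) is satisfied (F OR T).
(a) not (veteran) — fails.
(i) not (Schedule C activity) — holds.
(ii) no delinquency — met.
(b) = T AND T = true.
(c) not (has storefront) — fails.
(2) = F OR T OR F = true.
(a) ≥75% agricultural — holds.
(b) state-registered — fails.
(3): T OR F → true.
Overall = T AND T AND T = true.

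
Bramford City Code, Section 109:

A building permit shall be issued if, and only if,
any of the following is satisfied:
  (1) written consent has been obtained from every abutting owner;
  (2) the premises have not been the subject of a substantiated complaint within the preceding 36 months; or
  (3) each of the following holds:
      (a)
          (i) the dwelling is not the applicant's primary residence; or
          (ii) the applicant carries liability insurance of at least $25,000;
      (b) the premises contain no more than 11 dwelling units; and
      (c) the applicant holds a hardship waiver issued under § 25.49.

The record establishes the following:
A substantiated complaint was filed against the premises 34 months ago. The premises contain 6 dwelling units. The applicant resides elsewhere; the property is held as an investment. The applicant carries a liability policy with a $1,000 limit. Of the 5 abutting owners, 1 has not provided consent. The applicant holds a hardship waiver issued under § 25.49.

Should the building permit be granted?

Yes — granted.

(1) all abutters consent — not met.
(2) no complaint in 36 mo. — fails.
(i) not (primary residence) — holds.
(ii) insurance ≥ $25,000 — not met.
(a): T OR F → true.
(b) ≤ 11 units — satisfied.
(c) hardship waiver — satisfied.
So (3) is satisfied (T AND T AND T).
So Overall is satisfied (F OR F OR T).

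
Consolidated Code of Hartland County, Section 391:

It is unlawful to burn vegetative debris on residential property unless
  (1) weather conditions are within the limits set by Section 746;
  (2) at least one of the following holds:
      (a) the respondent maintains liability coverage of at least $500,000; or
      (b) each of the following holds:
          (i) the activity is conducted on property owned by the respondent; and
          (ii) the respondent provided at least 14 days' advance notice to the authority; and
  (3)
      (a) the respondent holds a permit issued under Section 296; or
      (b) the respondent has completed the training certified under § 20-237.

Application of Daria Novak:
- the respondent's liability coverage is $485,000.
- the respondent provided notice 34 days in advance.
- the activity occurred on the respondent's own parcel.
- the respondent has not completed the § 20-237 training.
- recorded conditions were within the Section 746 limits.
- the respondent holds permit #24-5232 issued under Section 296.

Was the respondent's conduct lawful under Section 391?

(1) weather ok — holds.
(a) coverage ≥ $500,000 — not satisfied.
(i) own property — holds.
(ii) ≥14 days' notice — met.
(b): T AND T → true.
(2) = F OR T = true.
(a) holds permit — satisfied.
(b) training certified — fails.
(3) = T OR F = true.
So Overall is satisfied (T AND T AND T).

Yes — lawful.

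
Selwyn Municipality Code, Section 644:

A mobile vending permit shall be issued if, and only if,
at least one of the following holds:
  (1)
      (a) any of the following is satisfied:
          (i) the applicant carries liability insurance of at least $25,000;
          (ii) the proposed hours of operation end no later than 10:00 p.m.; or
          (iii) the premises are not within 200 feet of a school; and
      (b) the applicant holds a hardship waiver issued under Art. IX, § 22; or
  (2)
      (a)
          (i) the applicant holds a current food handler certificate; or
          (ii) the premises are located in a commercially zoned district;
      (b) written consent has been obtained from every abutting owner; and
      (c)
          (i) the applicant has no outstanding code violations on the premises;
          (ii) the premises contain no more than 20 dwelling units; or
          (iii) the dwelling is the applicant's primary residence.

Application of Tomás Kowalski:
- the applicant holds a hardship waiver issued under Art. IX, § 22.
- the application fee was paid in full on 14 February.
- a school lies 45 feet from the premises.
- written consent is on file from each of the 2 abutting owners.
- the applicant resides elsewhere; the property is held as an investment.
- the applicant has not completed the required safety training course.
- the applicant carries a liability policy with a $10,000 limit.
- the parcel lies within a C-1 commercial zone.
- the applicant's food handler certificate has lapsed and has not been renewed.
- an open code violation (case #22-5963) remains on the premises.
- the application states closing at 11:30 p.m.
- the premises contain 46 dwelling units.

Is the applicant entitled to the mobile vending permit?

No — denied.

(i) insurance ≥ $25,000 — fails.
(ii) closes by 10 p.m. — not met.
(iii) ≥200 ft from school — not met.
(a): F OR F OR F → false.
(b) hardship waiver — satisfied.
(1): F AND T → false.
(i) food handler cert. — not satisfied.
(ii) commercially zoned — met.
(a): F OR T → true.
(b) all abutters consent — holds.
(i) no code violations — not satisfied.
(ii) ≤ 20 units — not satisfied.
(iii) primary residence — fails.
(c): F OR F OR F → false.
(2): T AND T AND F → false.
So Overall is not satisfied (F OR F).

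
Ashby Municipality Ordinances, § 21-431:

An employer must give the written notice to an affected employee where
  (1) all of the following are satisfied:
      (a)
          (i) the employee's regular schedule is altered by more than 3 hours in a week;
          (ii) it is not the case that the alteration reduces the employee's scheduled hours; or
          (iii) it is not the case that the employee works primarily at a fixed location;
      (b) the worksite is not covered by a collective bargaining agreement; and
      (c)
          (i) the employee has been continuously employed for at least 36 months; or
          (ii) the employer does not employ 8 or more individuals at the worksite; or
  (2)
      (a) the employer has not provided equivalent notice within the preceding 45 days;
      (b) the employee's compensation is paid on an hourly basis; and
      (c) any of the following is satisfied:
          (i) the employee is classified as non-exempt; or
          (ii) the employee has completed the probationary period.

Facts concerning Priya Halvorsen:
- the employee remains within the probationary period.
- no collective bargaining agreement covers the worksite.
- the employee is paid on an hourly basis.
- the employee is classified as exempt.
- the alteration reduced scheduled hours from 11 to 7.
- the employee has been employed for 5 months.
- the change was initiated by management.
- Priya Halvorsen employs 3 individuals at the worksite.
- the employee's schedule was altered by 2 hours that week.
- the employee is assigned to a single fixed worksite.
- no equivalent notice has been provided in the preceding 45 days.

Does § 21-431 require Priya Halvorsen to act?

(i) schedule shift > 3h — fails.
(ii) not (hours reduced) — fails.
(iii) not (fixed location) — not met.
(a) = F OR F OR F = false.
(b) no CBA — holds.
(i) tenure ≥ 36 mo. — not satisfied.
(ii) not (≥ 8 at site) — holds.
So (c) is satisfied (F OR T).
(1) = F AND T AND T = false.
(a) no recent notice — holds.
(b) hourly-paid — holds.
(i) non-exempt — fails.
(ii) past probation — not satisfied.
(c) = F OR F = false.
(2) = T AND T AND F = false.
So Overall is not satisfied (F OR F).

No — not required.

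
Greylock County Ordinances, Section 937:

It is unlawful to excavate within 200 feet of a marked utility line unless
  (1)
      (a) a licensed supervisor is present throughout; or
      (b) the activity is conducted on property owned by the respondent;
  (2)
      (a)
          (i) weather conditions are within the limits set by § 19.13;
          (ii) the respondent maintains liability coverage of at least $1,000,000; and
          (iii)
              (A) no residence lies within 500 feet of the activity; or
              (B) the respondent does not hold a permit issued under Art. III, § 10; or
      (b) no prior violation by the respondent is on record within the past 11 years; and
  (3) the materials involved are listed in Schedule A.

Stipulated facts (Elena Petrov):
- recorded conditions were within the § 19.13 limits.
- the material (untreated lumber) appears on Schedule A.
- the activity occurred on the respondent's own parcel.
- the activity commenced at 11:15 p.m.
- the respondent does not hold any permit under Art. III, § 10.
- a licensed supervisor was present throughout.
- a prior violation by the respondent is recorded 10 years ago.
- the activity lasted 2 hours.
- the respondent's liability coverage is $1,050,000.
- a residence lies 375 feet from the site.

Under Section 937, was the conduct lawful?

(a) supervisor present — holds.
(b) own property — holds.
(1) = T OR T = true.
(i) weather ok — met.
(ii) coverage ≥ $1,000,000 — satisfied.
(A) no residence in 500 ft — not met.
(B) not (holds permit) — met.
(iii) = F OR T = true.
(a) = T AND T AND T = true.
(b) no prior violation — fails.
So (2) is satisfied (T OR F).
(3) Schedule A material — holds.
Overall = T AND T AND T = true.

Yes — lawful.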